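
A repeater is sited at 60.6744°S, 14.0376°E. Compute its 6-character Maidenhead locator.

Add 180° to longitude and 90° to latitude: 194.0376, 29.3256.
Field: 194.0376/20 → 9 → J, 29.3256/10 → 2 → C; chars JC.
Square: 14.0376/2 → 7, 9.3256/1 → 9; chars 79.
Subsquare: 0.0376/0.0833333 → 0 → a, 0.3256/0.0416667 → 7 → h; chars ah.

JC79ah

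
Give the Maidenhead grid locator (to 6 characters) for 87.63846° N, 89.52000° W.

ER57fp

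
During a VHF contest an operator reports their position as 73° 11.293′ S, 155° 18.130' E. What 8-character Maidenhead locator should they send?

Add 180° to longitude and 90° to latitude: 335.30217, 16.81178.
Field: 335.30217/20 → 16 → Q, 16.81178/10 → 1 → B; chars QB.
Square: 15.30217/2 → 7, 6.81178/1 → 6; chars 76.
Subsquare: 1.30217/0.0833333 → 15 → p, 0.81178/0.0416667 → 19 → t; chars pt.
Extended square: 0.05217/0.00833333 → 6, 0.02012/0.00416667 → 4; chars 64.

QB76pt64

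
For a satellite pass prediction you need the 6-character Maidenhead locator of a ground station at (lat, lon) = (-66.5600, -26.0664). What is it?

Shift to the Maidenhead origin (180°W, 90°S): lon 153.9336, lat 23.4400.
Field: 153.9336/20 → 7 → H, 23.4400/10 → 2 → C; chars HC.
Square: 13.9336/2 → 6, 3.4400/1 → 3; chars 63.
Subsquare: 1.9336/0.0833333 → 23 → x, 0.4400/0.0416667 → 10 → k; chars xk.

HC63xk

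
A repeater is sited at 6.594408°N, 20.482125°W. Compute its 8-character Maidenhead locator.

Shift to the Maidenhead origin (180°W, 90°S): lon 159.51788, lat 96.59441.
Field (20°×10°, letters A–R): 159.51788/20 → 7 → H, 96.59441/10 → 9 → J; chars HJ.
Square (2°×1°, digits 0–9): 19.51788/2 → 9, 6.59441/1 → 6; chars 96.
Subsquare (5′×2.5′, letters a–x): 1.51788/0.0833333 → 18 → s, 0.59441/0.0416667 → 14 → o; chars so.
Extended square (30″×15″, digits 0–9): 0.01788/0.00833333 → 2, 0.01107/0.00416667 → 2; chars 22.

HJ96so22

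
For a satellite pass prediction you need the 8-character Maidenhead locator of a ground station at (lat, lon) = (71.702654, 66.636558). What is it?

Shift to the Maidenhead origin (180°W, 90°S): lon 246.63656, lat 161.70265.
Field: lon ⌊246.63656/20⌋ = 12 → M; lat ⌊161.70265/10⌋ = 16 → Q.
Square: lon ⌊6.63656/2⌋ = 3; lat ⌊1.70265/1⌋ = 1.
Subsquare: lon ⌊0.63656/0.0833333⌋ = 7 → h; lat ⌊0.70265/0.0416667⌋ = 16 → q.
Extended square: lon ⌊0.05322/0.00833333⌋ = 6; lat ⌊0.03599/0.00416667⌋ = 8.

MQ31hq68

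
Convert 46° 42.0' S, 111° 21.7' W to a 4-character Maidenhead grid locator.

DE43

Add 180° to longitude and 90° to latitude: 68.64, 43.30.
Field (20°×10°, letters A–R): 68.64/20 → 3 → D, 43.30/10 → 4 → E; chars DE.
Square (2°×1°, digits 0–9): 8.64/2 → 4, 3.30/1 → 3; chars 43.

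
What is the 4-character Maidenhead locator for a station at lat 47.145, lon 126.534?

Add 180° to longitude and 90° to latitude: 306.53, 137.15.
Field (20°×10°, letters A–R): 306.53/20 → 15 → P, 137.15/10 → 13 → N; chars PN.
Square (2°×1°, digits 0–9): 6.53/2 → 3, 7.15/1 → 7; chars 37.

PN37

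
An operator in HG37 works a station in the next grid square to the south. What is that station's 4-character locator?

HG36

Latitude square 7; −1 → 6.
The longitude characters are unchanged.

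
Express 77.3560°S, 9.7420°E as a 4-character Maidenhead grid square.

Add 180° to longitude and 90° to latitude: 189.74, 12.64.
Field: lon ⌊189.74/20⌋ = 9 → J; lat ⌊12.64/10⌋ = 1 → B.
Square: lon ⌊9.74/2⌋ = 4; lat ⌊2.64/1⌋ = 2.

JB42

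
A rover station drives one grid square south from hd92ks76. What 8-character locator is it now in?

HD92ks75

Latitude extended square 6; −1 → 5.
The longitude characters are unchanged.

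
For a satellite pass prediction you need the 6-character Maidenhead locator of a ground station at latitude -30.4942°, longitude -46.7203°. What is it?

GF69pm

Offset from 180°W / 90°S: lon 133.2797°, lat 59.5058°.
Field (20°×10°, letters A–R): lon ⌊133.2797/20⌋ = 6 → G; lat ⌊59.5058/10⌋ = 5 → F.
Square (2°×1°, digits 0–9): lon ⌊13.2797/2⌋ = 6; lat ⌊9.5058/1⌋ = 9.
Subsquare (5′×2.5′, letters a–x): lon ⌊1.2797/0.0833333⌋ = 15 → p; lat ⌊0.5058/0.0416667⌋ = 12 → m.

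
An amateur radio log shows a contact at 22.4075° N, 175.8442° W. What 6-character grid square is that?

Shift to the Maidenhead origin (180°W, 90°S): lon 4.1558, lat 112.4075.
Field (20°×10°, letters A–R): 4.1558/20 → 0 → A, 112.4075/10 → 11 → L; chars AL.
Square (2°×1°, digits 0–9): 4.1558/2 → 2, 2.4075/1 → 2; chars 22.
Subsquare (5′×2.5′, letters a–x): 0.1558/0.0833333 → 1 → b, 0.4075/0.0416667 → 9 → j; chars bj.

AL22bj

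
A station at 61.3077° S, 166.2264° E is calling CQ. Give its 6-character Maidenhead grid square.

RC38cq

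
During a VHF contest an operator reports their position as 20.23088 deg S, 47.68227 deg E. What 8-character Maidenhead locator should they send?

Add 180° to longitude and 90° to latitude: 227.68227, 69.76912.
Field: 227.68227/20 → 11 → L, 69.76912/10 → 6 → G; chars LG.
Square: 7.68227/2 → 3, 9.76912/1 → 9; chars 39.
Subsquare: 1.68227/0.0833333 → 20 → u, 0.76912/0.0416667 → 18 → s; chars us.
Extended square: 0.01560/0.00833333 → 1, 0.01912/0.00416667 → 4; chars 14.

LG39us14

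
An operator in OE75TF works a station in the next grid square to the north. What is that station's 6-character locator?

OE75tg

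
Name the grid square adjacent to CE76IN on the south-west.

CE76hm

Longitude subsquare i = 8; −1 → 7 = h.
Latitude subsquare n = 13; −1 → 12 = m.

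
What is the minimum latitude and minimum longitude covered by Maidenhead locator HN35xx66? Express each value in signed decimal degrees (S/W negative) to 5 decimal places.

45.98333, -32.03333

Field H=7, N=13: +7·20° lon, +13·10° lat → SW at lon -40°, lat 40°.
Square 3, 5: +3·2° lon, +5·1° lat → SW at lon -34°, lat 45°.
Subsquare x=23, x=23: +23·0.0833333° lon, +23·0.0416667° lat → SW at lon -32.0833°, lat 45.9583°.
Extended square 6, 6: +6·0.00833333° lon, +6·0.00416667° lat → SW at lon -32.0333°, lat 45.9833°.
latitude 45.98333, longitude -32.03333.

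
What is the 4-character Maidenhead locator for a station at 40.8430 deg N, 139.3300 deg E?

PN90

Shift to the Maidenhead origin (180°W, 90°S): lon 319.33, lat 130.84.
Field (20°×10°, letters A–R): 319.33/20 → 15 → P, 130.84/10 → 13 → N; chars PN.
Square (2°×1°, digits 0–9): 19.33/2 → 9, 0.84/1 → 0; chars 90.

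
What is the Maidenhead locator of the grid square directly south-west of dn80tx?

Longitude subsquare t = 19; −1 → 18 = s.
Latitude subsquare x = 23; −1 → 22 = w.

DN80sw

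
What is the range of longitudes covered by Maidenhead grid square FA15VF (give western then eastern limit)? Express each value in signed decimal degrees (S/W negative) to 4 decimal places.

-76.2500, -76.1667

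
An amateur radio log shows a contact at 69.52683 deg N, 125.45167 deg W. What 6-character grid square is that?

CP79gm

Offset from 180°W / 90°S: lon 54.5483°, lat 159.5268°.
Field: lon ⌊54.5483/20⌋ = 2 → C; lat ⌊159.5268/10⌋ = 15 → P.
Square: lon ⌊14.5483/2⌋ = 7; lat ⌊9.5268/1⌋ = 9.
Subsquare: lon ⌊0.5483/0.0833333⌋ = 6 → g; lat ⌊0.5268/0.0416667⌋ = 12 → m.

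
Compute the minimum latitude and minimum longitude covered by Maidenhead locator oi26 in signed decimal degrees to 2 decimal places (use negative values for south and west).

Field O=14, I=8: +14·20° lon, +8·10° lat → SW at lon 100°, lat -10°.
Square 2, 6: +2·2° lon, +6·1° lat → SW at lon 104°, lat -4°.
latitude -4.00, longitude 104.00.

-4.00, 104.00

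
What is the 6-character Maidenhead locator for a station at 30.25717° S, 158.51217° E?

QF99gr

Add 180° to longitude and 90° to latitude: 338.5122, 59.7428.
Field: lon ⌊338.5122/20⌋ = 16 → Q; lat ⌊59.7428/10⌋ = 5 → F.
Square: lon ⌊18.5122/2⌋ = 9; lat ⌊9.7428/1⌋ = 9.
Subsquare: lon ⌊0.5122/0.0833333⌋ = 6 → g; lat ⌊0.7428/0.0416667⌋ = 17 → r.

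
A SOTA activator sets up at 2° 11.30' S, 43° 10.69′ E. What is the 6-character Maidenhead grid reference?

LI17ot

Add 180° to longitude and 90° to latitude: 223.1782, 87.8117.
Field: lon ⌊223.1782/20⌋ = 11 → L; lat ⌊87.8117/10⌋ = 8 → I.
Square: lon ⌊3.1782/2⌋ = 1; lat ⌊7.8117/1⌋ = 7.
Subsquare: lon ⌊1.1782/0.0833333⌋ = 14 → o; lat ⌊0.8117/0.0416667⌋ = 19 → t.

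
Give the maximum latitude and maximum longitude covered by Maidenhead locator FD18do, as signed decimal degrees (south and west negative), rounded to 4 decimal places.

-51.3750, -77.6667

Field F=5, D=3: +5·20° lon, +3·10° lat → SW at lon -80°, lat -60°.
Square 1, 8: +1·2° lon, +8·1° lat → SW at lon -78°, lat -52°.
Subsquare d=3, o=14: +3·0.0833333° lon, +14·0.0416667° lat → SW at lon -77.75°, lat -51.4167°.
Cell spans 0.0833333° lon × 0.0416667° lat. NE corner is SW corner plus one full cell.
latitude -51.3750, longitude -77.6667.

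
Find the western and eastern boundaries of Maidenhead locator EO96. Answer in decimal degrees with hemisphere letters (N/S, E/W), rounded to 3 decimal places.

Field E=4, O=14: +4·20° lon, +14·10° lat → SW at lon -100°, lat 50°.
Square 9, 6: +9·2° lon, +6·1° lat → SW at lon -82°, lat 56°.
Cell spans 2° lon × 1° lat.
west 82.000° W, east 80.000° W.

82.000° W, 80.000° W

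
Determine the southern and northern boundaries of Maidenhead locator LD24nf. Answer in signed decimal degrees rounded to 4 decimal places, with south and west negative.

Field L=11, D=3: +11·20° lon, +3·10° lat → SW at lon 40°, lat -60°.
Square 2, 4: +2·2° lon, +4·1° lat → SW at lon 44°, lat -56°.
Subsquare n=13, f=5: +13·0.0833333° lon, +5·0.0416667° lat → SW at lon 45.0833°, lat -55.7917°.
Cell spans 0.0833333° lon × 0.0416667° lat.
south -55.7917, north -55.7500.

-55.7917, -55.7500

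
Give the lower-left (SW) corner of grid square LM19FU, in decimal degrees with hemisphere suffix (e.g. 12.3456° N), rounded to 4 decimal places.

Field L=11, M=12: +11·20° lon, +12·10° lat → SW at lon 40°, lat 30°.
Square 1, 9: +1·2° lon, +9·1° lat → SW at lon 42°, lat 39°.
Subsquare f=5, u=20: +5·0.0833333° lon, +20·0.0416667° lat → SW at lon 42.4167°, lat 39.8333°.
latitude 39.8333° N, longitude 42.4167° E.

39.8333° N, 42.4167° E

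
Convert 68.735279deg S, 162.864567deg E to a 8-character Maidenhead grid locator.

RC11kg33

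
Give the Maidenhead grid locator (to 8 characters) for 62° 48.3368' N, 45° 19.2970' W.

Add 180° to longitude and 90° to latitude: 134.67838, 152.80561.
Field (20°×10°, letters A–R): 134.67838/20 → 6 → G, 152.80561/10 → 15 → P; chars GP.
Square (2°×1°, digits 0–9): 14.67838/2 → 7, 2.80561/1 → 2; chars 72.
Subsquare (5′×2.5′, letters a–x): 0.67838/0.0833333 → 8 → i, 0.80561/0.0416667 → 19 → t; chars it.
Extended square (30″×15″, digits 0–9): 0.01172/0.00833333 → 1, 0.01395/0.00416667 → 3; chars 13.

GP72it13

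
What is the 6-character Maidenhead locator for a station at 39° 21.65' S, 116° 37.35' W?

DF10qp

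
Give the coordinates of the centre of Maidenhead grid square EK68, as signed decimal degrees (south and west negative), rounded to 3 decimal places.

Field E=4, K=10: +4·20° lon, +10·10° lat → SW at lon -100°, lat 10°.
Square 6, 8: +6·2° lon, +8·1° lat → SW at lon -88°, lat 18°.
Cell spans 2° lon × 1° lat. Centre is SW corner plus half of each.
latitude 18.500, longitude -87.000.

18.500, -87.000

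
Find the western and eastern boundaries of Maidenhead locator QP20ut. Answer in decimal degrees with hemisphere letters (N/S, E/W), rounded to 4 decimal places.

Field Q=16, P=15: +16·20° lon, +15·10° lat → SW at lon 140°, lat 60°.
Square 2, 0: +2·2° lon, +0·1° lat → SW at lon 144°, lat 60°.
Subsquare u=20, t=19: +20·0.0833333° lon, +19·0.0416667° lat → SW at lon 145.667°, lat 60.7917°.
Cell spans 0.0833333° lon × 0.0416667° lat.
west 145.6667° E, east 145.7500° E.

145.6667° E, 145.7500° E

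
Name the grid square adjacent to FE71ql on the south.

FE71qk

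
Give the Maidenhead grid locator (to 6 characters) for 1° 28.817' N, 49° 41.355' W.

Offset from 180°W / 90°S: lon 130.3107°, lat 91.4803°.
Field (20°×10°, letters A–R): 130.3107/20 → 6 → G, 91.4803/10 → 9 → J; chars GJ.
Square (2°×1°, digits 0–9): 10.3107/2 → 5, 1.4803/1 → 1; chars 51.
Subsquare (5′×2.5′, letters a–x): 0.3107/0.0833333 → 3 → d, 0.4803/0.0416667 → 11 → l; chars dl.

GJ51dl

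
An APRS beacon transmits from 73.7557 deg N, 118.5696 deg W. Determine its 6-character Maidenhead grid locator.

DQ03rs

Offset from 180°W / 90°S: lon 61.4304°, lat 163.7557°.
Field (20°×10°, letters A–R): 61.4304/20 → 3 → D, 163.7557/10 → 16 → Q; chars DQ.
Square (2°×1°, digits 0–9): 1.4304/2 → 0, 3.7557/1 → 3; chars 03.
Subsquare (5′×2.5′, letters a–x): 1.4304/0.0833333 → 17 → r, 0.7557/0.0416667 → 18 → s; chars rs.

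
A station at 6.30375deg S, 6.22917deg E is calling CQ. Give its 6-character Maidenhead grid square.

JI33cq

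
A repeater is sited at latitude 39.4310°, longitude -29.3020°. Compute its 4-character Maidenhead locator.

HM59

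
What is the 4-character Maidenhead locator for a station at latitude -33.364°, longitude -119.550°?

DF06

Offset from 180°W / 90°S: lon 60.45°, lat 56.64°.
Field (20°×10°, letters A–R): lon ⌊60.45/20⌋ = 3 → D; lat ⌊56.64/10⌋ = 5 → F.
Square (2°×1°, digits 0–9): lon ⌊0.45/2⌋ = 0; lat ⌊6.64/1⌋ = 6.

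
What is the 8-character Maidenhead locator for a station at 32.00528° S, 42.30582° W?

Add 180° to longitude and 90° to latitude: 137.69418, 57.99472.
Field: 137.69418/20 → 6 → G, 57.99472/10 → 5 → F; chars GF.
Square: 17.69418/2 → 8, 7.99472/1 → 7; chars 87.
Subsquare: 1.69418/0.0833333 → 20 → u, 0.99472/0.0416667 → 23 → x; chars ux.
Extended square: 0.02751/0.00833333 → 3, 0.03639/0.00416667 → 8; chars 38.

GF87ux38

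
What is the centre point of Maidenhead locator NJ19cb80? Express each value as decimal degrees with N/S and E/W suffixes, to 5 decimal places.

Field N=13, J=9: +13·20° lon, +9·10° lat → SW at lon 80°, lat 0°.
Square 1, 9: +1·2° lon, +9·1° lat → SW at lon 82°, lat 9°.
Subsquare c=2, b=1: +2·0.0833333° lon, +1·0.0416667° lat → SW at lon 82.1667°, lat 9.04167°.
Extended square 8, 0: +8·0.00833333° lon, +0·0.00416667° lat → SW at lon 82.2333°, lat 9.04167°.
Cell spans 0.00833333° lon × 0.00416667° lat. Centre is SW corner plus half of each.
latitude 9.04375° N, longitude 82.23750° E.

9.04375° N, 82.23750° E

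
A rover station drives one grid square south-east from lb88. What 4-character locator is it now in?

LB97

Longitude square 8; +1 → 9.
Latitude square 8; −1 → 7.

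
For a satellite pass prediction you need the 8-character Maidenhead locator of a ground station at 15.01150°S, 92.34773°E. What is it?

Shift to the Maidenhead origin (180°W, 90°S): lon 272.34773, lat 74.98850.
Field: lon ⌊272.34773/20⌋ = 13 → N; lat ⌊74.98850/10⌋ = 7 → H.
Square: lon ⌊12.34773/2⌋ = 6; lat ⌊4.98850/1⌋ = 4.
Subsquare: lon ⌊0.34773/0.0833333⌋ = 4 → e; lat ⌊0.98850/0.0416667⌋ = 23 → x.
Extended square: lon ⌊0.01440/0.00833333⌋ = 1; lat ⌊0.03017/0.00416667⌋ = 7.

NH64ex17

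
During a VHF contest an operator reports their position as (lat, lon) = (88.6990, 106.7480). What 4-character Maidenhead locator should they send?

Add 180° to longitude and 90° to latitude: 286.75, 178.70.
Field: 286.75/20 → 14 → O, 178.70/10 → 17 → R; chars OR.
Square: 6.75/2 → 3, 8.70/1 → 8; chars 38.

OR38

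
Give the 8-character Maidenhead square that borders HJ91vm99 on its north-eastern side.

HJ91wn00

Longitude extended square 9; +1 → 10, wraps to 0, carry into subsquare.
Longitude subsquare v = 21; +1 → 22 = w.
Latitude extended square 9; +1 → 10, wraps to 0, carry into subsquare.
Latitude subsquare m = 12; +1 → 13 = n.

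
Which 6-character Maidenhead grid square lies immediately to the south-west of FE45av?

FE35xu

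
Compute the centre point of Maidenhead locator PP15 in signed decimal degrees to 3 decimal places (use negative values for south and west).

65.500, 123.000

Field P=15, P=15: +15·20° lon, +15·10° lat → SW at lon 120°, lat 60°.
Square 1, 5: +1·2° lon, +5·1° lat → SW at lon 122°, lat 65°.
Cell spans 2° lon × 1° lat. Centre is SW corner plus half of each.
latitude 65.500, longitude 123.000.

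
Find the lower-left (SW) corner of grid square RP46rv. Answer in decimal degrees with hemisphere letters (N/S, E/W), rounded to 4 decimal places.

66.8750° N, 169.4167° E

Field R=17, P=15: +17·20° lon, +15·10° lat → SW at lon 160°, lat 60°.
Square 4, 6: +4·2° lon, +6·1° lat → SW at lon 168°, lat 66°.
Subsquare r=17, v=21: +17·0.0833333° lon, +21·0.0416667° lat → SW at lon 169.417°, lat 66.875°.
latitude 66.8750° N, longitude 169.4167° E.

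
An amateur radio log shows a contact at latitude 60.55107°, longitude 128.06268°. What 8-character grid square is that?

Shift to the Maidenhead origin (180°W, 90°S): lon 308.06268, lat 150.55107.
Field: lon ⌊308.06268/20⌋ = 15 → P; lat ⌊150.55107/10⌋ = 15 → P.
Square: lon ⌊8.06268/2⌋ = 4; lat ⌊0.55107/1⌋ = 0.
Subsquare: lon ⌊0.06268/0.0833333⌋ = 0 → a; lat ⌊0.55107/0.0416667⌋ = 13 → n.
Extended square: lon ⌊0.06268/0.00833333⌋ = 7; lat ⌊0.00940/0.00416667⌋ = 2.

PP40an72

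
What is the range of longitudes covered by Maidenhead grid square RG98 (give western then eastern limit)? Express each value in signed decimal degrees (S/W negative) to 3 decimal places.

Field R=17, G=6: +17·20° lon, +6·10° lat → SW at lon 160°, lat -30°.
Square 9, 8: +9·2° lon, +8·1° lat → SW at lon 178°, lat -22°.
Cell spans 2° lon × 1° lat.
west 178.000, east 180.000.

178.000, 180.000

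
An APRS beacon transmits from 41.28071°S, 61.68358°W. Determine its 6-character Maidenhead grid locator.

Offset from 180°W / 90°S: lon 118.3164°, lat 48.7193°.
Field: lon ⌊118.3164/20⌋ = 5 → F; lat ⌊48.7193/10⌋ = 4 → E.
Square: lon ⌊18.3164/2⌋ = 9; lat ⌊8.7193/1⌋ = 8.
Subsquare: lon ⌊0.3164/0.0833333⌋ = 3 → d; lat ⌊0.7193/0.0416667⌋ = 17 → r.

FE98dr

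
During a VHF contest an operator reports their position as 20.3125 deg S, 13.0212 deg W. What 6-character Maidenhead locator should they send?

IG39lq

Add 180° to longitude and 90° to latitude: 166.9788, 69.6875.
Field: lon ⌊166.9788/20⌋ = 8 → I; lat ⌊69.6875/10⌋ = 6 → G.
Square: lon ⌊6.9788/2⌋ = 3; lat ⌊9.6875/1⌋ = 9.
Subsquare: lon ⌊0.9788/0.0833333⌋ = 11 → l; lat ⌊0.6875/0.0416667⌋ = 16 → q.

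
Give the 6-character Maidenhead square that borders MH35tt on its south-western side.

MH35ss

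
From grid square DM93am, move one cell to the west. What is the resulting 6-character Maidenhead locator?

DM83xm

Longitude subsquare a = 0; −1 → -1, wraps to 23 = x, carry into square.
Longitude square 9; −1 → 8.
The latitude characters are unchanged.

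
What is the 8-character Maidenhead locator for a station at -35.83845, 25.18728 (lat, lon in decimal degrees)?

Add 180° to longitude and 90° to latitude: 205.18728, 54.16155.
Field: lon ⌊205.18728/20⌋ = 10 → K; lat ⌊54.16155/10⌋ = 5 → F.
Square: lon ⌊5.18728/2⌋ = 2; lat ⌊4.16155/1⌋ = 4.
Subsquare: lon ⌊1.18728/0.0833333⌋ = 14 → o; lat ⌊0.16155/0.0416667⌋ = 3 → d.
Extended square: lon ⌊0.02061/0.00833333⌋ = 2; lat ⌊0.03655/0.00416667⌋ = 8.

KF24od28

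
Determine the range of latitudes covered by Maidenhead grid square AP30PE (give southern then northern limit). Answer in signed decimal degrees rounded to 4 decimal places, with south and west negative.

Field A=0, P=15: +0·20° lon, +15·10° lat → SW at lon -180°, lat 60°.
Square 3, 0: +3·2° lon, +0·1° lat → SW at lon -174°, lat 60°.
Subsquare p=15, e=4: +15·0.0833333° lon, +4·0.0416667° lat → SW at lon -172.75°, lat 60.1667°.
Cell spans 0.0833333° lon × 0.0416667° lat.
south 60.1667, north 60.2083.

60.1667, 60.2083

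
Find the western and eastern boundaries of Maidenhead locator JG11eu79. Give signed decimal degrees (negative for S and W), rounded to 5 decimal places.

2.39167, 2.40000

Field J=9, G=6: +9·20° lon, +6·10° lat → SW at lon 0°, lat -30°.
Square 1, 1: +1·2° lon, +1·1° lat → SW at lon 2°, lat -29°.
Subsquare e=4, u=20: +4·0.0833333° lon, +20·0.0416667° lat → SW at lon 2.33333°, lat -28.1667°.
Extended square 7, 9: +7·0.00833333° lon, +9·0.00416667° lat → SW at lon 2.39167°, lat -28.1292°.
Cell spans 0.00833333° lon × 0.00416667° lat.
west 2.39167, east 2.40000.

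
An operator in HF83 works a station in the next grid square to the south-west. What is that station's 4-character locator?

HF72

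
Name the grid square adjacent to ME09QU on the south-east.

ME09rt

Longitude subsquare q = 16; +1 → 17 = r.
Latitude subsquare u = 20; −1 → 19 = t.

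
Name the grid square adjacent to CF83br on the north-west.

CF83as

Longitude subsquare b = 1; −1 → 0 = a.
Latitude subsquare r = 17; +1 → 18 = s.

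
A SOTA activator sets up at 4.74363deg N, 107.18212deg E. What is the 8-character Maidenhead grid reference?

OJ34or18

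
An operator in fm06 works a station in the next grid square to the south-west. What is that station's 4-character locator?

Longitude square 0; −1 → -1, wraps to 9, carry into field.
Longitude field F = 5; −1 → 4 = E.
Latitude square 6; −1 → 5.

EM95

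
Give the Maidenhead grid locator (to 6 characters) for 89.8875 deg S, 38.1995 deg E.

KA90cc

Shift to the Maidenhead origin (180°W, 90°S): lon 218.1995, lat 0.1125.
Field: lon ⌊218.1995/20⌋ = 10 → K; lat ⌊0.1125/10⌋ = 0 → A.
Square: lon ⌊18.1995/2⌋ = 9; lat ⌊0.1125/1⌋ = 0.
Subsquare: lon ⌊0.1995/0.0833333⌋ = 2 → c; lat ⌊0.1125/0.0416667⌋ = 2 → c.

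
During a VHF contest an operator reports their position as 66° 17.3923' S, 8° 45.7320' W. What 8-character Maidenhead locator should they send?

IC53or80

Shift to the Maidenhead origin (180°W, 90°S): lon 171.23780, lat 23.71013.
Field: 171.23780/20 → 8 → I, 23.71013/10 → 2 → C; chars IC.
Square: 11.23780/2 → 5, 3.71013/1 → 3; chars 53.
Subsquare: 1.23780/0.0833333 → 14 → o, 0.71013/0.0416667 → 17 → r; chars or.
Extended square: 0.07113/0.00833333 → 8, 0.00179/0.00416667 → 0; chars 80.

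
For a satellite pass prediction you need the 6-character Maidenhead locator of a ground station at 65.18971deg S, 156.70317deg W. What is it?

BC14pt

Shift to the Maidenhead origin (180°W, 90°S): lon 23.2968, lat 24.8103.
Field (20°×10°, letters A–R): lon ⌊23.2968/20⌋ = 1 → B; lat ⌊24.8103/10⌋ = 2 → C.
Square (2°×1°, digits 0–9): lon ⌊3.2968/2⌋ = 1; lat ⌊4.8103/1⌋ = 4.
Subsquare (5′×2.5′, letters a–x): lon ⌊1.2968/0.0833333⌋ = 15 → p; lat ⌊0.8103/0.0416667⌋ = 19 → t.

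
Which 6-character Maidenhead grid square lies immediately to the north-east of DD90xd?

ED00ae

Longitude subsquare x = 23; +1 → 24, wraps to 0 = a, carry into square.
Longitude square 9; +1 → 10, wraps to 0, carry into field.
Longitude field D = 3; +1 → 4 = E.
Latitude subsquare d = 3; +1 → 4 = e.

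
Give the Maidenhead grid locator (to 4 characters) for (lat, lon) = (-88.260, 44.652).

LA21

Shift to the Maidenhead origin (180°W, 90°S): lon 224.65, lat 1.74.
Field (20°×10°, letters A–R): lon ⌊224.65/20⌋ = 11 → L; lat ⌊1.74/10⌋ = 0 → A.
Square (2°×1°, digits 0–9): lon ⌊4.65/2⌋ = 2; lat ⌊1.74/1⌋ = 1.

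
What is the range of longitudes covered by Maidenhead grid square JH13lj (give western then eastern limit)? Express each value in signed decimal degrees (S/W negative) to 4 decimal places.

2.9167, 3.0000

Field J=9, H=7: +9·20° lon, +7·10° lat → SW at lon 0°, lat -20°.
Square 1, 3: +1·2° lon, +3·1° lat → SW at lon 2°, lat -17°.
Subsquare l=11, j=9: +11·0.0833333° lon, +9·0.0416667° lat → SW at lon 2.91667°, lat -16.625°.
Cell spans 0.0833333° lon × 0.0416667° lat.
west 2.9167, east 3.0000.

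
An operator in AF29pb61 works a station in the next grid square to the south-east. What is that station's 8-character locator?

AF29pb70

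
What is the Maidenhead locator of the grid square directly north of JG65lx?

Latitude subsquare x = 23; +1 → 24, wraps to 0 = a, carry into square.
Latitude square 5; +1 → 6.
The longitude characters are unchanged.

JG66la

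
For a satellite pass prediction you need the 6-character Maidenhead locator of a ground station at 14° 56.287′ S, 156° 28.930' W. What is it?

BH15sb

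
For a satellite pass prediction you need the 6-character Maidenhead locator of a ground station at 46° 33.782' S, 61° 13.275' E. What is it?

Offset from 180°W / 90°S: lon 241.2212°, lat 43.4370°.
Field: 241.2212/20 → 12 → M, 43.4370/10 → 4 → E; chars ME.
Square: 1.2212/2 → 0, 3.4370/1 → 3; chars 03.
Subsquare: 1.2212/0.0833333 → 14 → o, 0.4370/0.0416667 → 10 → k; chars ok.

ME03ok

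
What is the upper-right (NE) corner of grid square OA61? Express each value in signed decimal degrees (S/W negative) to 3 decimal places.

-88.000, 114.000

Field O=14, A=0: +14·20° lon, +0·10° lat → SW at lon 100°, lat -90°.
Square 6, 1: +6·2° lon, +1·1° lat → SW at lon 112°, lat -89°.
Cell spans 2° lon × 1° lat. NE corner is SW corner plus one full cell.
latitude -88.000, longitude 114.000.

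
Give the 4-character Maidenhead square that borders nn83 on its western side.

NN73

Longitude square 8; −1 → 7.
The latitude characters are unchanged.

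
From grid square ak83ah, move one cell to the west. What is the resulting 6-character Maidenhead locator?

AK73xh

Longitude subsquare a = 0; −1 → -1, wraps to 23 = x, carry into square.
Longitude square 8; −1 → 7.
The latitude characters are unchanged.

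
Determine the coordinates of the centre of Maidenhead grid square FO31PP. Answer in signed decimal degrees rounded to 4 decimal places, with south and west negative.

51.6458, -72.7083

Field F=5, O=14: +5·20° lon, +14·10° lat → SW at lon -80°, lat 50°.
Square 3, 1: +3·2° lon, +1·1° lat → SW at lon -74°, lat 51°.
Subsquare p=15, p=15: +15·0.0833333° lon, +15·0.0416667° lat → SW at lon -72.75°, lat 51.625°.
Cell spans 0.0833333° lon × 0.0416667° lat. Centre is SW corner plus half of each.
latitude 51.6458, longitude -72.7083.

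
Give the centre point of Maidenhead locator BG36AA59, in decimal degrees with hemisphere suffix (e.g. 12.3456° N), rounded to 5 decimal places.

23.96042° S, 153.95417° W

Field B=1, G=6: +1·20° lon, +6·10° lat → SW at lon -160°, lat -30°.
Square 3, 6: +3·2° lon, +6·1° lat → SW at lon -154°, lat -24°.
Subsquare a=0, a=0: +0·0.0833333° lon, +0·0.0416667° lat → SW at lon -154°, lat -24°.
Extended square 5, 9: +5·0.00833333° lon, +9·0.00416667° lat → SW at lon -153.958°, lat -23.9625°.
Cell spans 0.00833333° lon × 0.00416667° lat. Centre is SW corner plus half of each.
latitude 23.96042° S, longitude 153.95417° W.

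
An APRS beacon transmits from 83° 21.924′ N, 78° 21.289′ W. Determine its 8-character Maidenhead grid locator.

FR03ti77

Offset from 180°W / 90°S: lon 101.64518°, lat 173.36540°.
Field: 101.64518/20 → 5 → F, 173.36540/10 → 17 → R; chars FR.
Square: 1.64518/2 → 0, 3.36540/1 → 3; chars 03.
Subsquare: 1.64518/0.0833333 → 19 → t, 0.36540/0.0416667 → 8 → i; chars ti.
Extended square: 0.06185/0.00833333 → 7, 0.03207/0.00416667 → 7; chars 77.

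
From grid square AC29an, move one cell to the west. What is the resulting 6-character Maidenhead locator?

AC19xn

Longitude subsquare a = 0; −1 → -1, wraps to 23 = x, carry into square.
Longitude square 2; −1 → 1.
The latitude characters are unchanged.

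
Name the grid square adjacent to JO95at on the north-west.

Longitude subsquare a = 0; −1 → -1, wraps to 23 = x, carry into square.
Longitude square 9; −1 → 8.
Latitude subsquare t = 19; +1 → 20 = u.

JO85xu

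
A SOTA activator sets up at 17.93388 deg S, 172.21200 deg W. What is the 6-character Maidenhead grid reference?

Add 180° to longitude and 90° to latitude: 7.7880, 72.0661.
Field (20°×10°, letters A–R): 7.7880/20 → 0 → A, 72.0661/10 → 7 → H; chars AH.
Square (2°×1°, digits 0–9): 7.7880/2 → 3, 2.0661/1 → 2; chars 32.
Subsquare (5′×2.5′, letters a–x): 1.7880/0.0833333 → 21 → v, 0.0661/0.0416667 → 1 → b; chars vb.

AH32vb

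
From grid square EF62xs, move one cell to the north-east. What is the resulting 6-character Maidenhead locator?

EF72at

Longitude subsquare x = 23; +1 → 24, wraps to 0 = a, carry into square.
Longitude square 6; +1 → 7.
Latitude subsquare s = 18; +1 → 19 = t.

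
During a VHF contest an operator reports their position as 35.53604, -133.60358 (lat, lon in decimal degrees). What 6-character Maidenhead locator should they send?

CM35em

Add 180° to longitude and 90° to latitude: 46.3964, 125.5360.
Field: lon ⌊46.3964/20⌋ = 2 → C; lat ⌊125.5360/10⌋ = 12 → M.
Square: lon ⌊6.3964/2⌋ = 3; lat ⌊5.5360/1⌋ = 5.
Subsquare: lon ⌊0.3964/0.0833333⌋ = 4 → e; lat ⌊0.5360/0.0416667⌋ = 12 → m.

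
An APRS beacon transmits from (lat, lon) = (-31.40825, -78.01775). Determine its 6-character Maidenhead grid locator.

Shift to the Maidenhead origin (180°W, 90°S): lon 101.9822, lat 58.5918.
Field: lon ⌊101.9822/20⌋ = 5 → F; lat ⌊58.5918/10⌋ = 5 → F.
Square: lon ⌊1.9822/2⌋ = 0; lat ⌊8.5918/1⌋ = 8.
Subsquare: lon ⌊1.9822/0.0833333⌋ = 23 → x; lat ⌊0.5918/0.0416667⌋ = 14 → o.

FF08xo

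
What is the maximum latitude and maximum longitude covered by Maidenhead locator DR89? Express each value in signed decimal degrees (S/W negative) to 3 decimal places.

Field D=3, R=17: +3·20° lon, +17·10° lat → SW at lon -120°, lat 80°.
Square 8, 9: +8·2° lon, +9·1° lat → SW at lon -104°, lat 89°.
Cell spans 2° lon × 1° lat. NE corner is SW corner plus one full cell.
latitude 90.000, longitude -102.000.

90.000, -102.000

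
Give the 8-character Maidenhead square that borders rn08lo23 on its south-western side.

RN08lo12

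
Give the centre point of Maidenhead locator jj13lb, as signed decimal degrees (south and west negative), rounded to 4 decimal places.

Field J=9, J=9: +9·20° lon, +9·10° lat → SW at lon 0°, lat 0°.
Square 1, 3: +1·2° lon, +3·1° lat → SW at lon 2°, lat 3°.
Subsquare l=11, b=1: +11·0.0833333° lon, +1·0.0416667° lat → SW at lon 2.91667°, lat 3.04167°.
Cell spans 0.0833333° lon × 0.0416667° lat. Centre is SW corner plus half of each.
latitude 3.0625, longitude 2.9583.

3.0625, 2.9583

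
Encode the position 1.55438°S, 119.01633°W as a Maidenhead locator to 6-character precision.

DI08lk

Shift to the Maidenhead origin (180°W, 90°S): lon 60.9837, lat 88.4456.
Field: 60.9837/20 → 3 → D, 88.4456/10 → 8 → I; chars DI.
Square: 0.9837/2 → 0, 8.4456/1 → 8; chars 08.
Subsquare: 0.9837/0.0833333 → 11 → l, 0.4456/0.0416667 → 10 → k; chars lk.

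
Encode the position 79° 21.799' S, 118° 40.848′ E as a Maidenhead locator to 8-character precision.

OB90ip12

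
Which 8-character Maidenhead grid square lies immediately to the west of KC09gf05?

Longitude extended square 0; −1 → -1, wraps to 9, carry into subsquare.
Longitude subsquare g = 6; −1 → 5 = f.
The latitude characters are unchanged.

KC09ff95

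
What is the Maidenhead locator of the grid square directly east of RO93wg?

RO93xg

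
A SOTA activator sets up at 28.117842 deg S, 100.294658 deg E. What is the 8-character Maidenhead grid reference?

Add 180° to longitude and 90° to latitude: 280.29466, 61.88216.
Field: lon ⌊280.29466/20⌋ = 14 → O; lat ⌊61.88216/10⌋ = 6 → G.
Square: lon ⌊0.29466/2⌋ = 0; lat ⌊1.88216/1⌋ = 1.
Subsquare: lon ⌊0.29466/0.0833333⌋ = 3 → d; lat ⌊0.88216/0.0416667⌋ = 21 → v.
Extended square: lon ⌊0.04466/0.00833333⌋ = 5; lat ⌊0.00716/0.00416667⌋ = 1.

OG01dv51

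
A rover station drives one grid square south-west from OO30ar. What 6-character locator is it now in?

Longitude subsquare a = 0; −1 → -1, wraps to 23 = x, carry into square.
Longitude square 3; −1 → 2.
Latitude subsquare r = 17; −1 → 16 = q.

OO20xq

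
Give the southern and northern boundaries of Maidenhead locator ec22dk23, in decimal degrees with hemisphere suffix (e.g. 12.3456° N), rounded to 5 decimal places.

67.57083° S, 67.56667° S

Field E=4, C=2: +4·20° lon, +2·10° lat → SW at lon -100°, lat -70°.
Square 2, 2: +2·2° lon, +2·1° lat → SW at lon -96°, lat -68°.
Subsquare d=3, k=10: +3·0.0833333° lon, +10·0.0416667° lat → SW at lon -95.75°, lat -67.5833°.
Extended square 2, 3: +2·0.00833333° lon, +3·0.00416667° lat → SW at lon -95.7333°, lat -67.5708°.
Cell spans 0.00833333° lon × 0.00416667° lat.
south 67.57083° S, north 67.56667° S.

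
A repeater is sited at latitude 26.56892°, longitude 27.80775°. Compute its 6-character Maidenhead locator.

KL36vn

Offset from 180°W / 90°S: lon 207.8077°, lat 116.5689°.
Field (20°×10°, letters A–R): 207.8077/20 → 10 → K, 116.5689/10 → 11 → L; chars KL.
Square (2°×1°, digits 0–9): 7.8077/2 → 3, 6.5689/1 → 6; chars 36.
Subsquare (5′×2.5′, letters a–x): 1.8077/0.0833333 → 21 → v, 0.5689/0.0416667 → 13 → n; chars vn.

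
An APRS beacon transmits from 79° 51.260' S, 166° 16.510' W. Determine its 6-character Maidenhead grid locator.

AB60ud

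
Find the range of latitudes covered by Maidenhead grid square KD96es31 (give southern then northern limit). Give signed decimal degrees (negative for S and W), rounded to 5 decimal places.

Field K=10, D=3: +10·20° lon, +3·10° lat → SW at lon 20°, lat -60°.
Square 9, 6: +9·2° lon, +6·1° lat → SW at lon 38°, lat -54°.
Subsquare e=4, s=18: +4·0.0833333° lon, +18·0.0416667° lat → SW at lon 38.3333°, lat -53.25°.
Extended square 3, 1: +3·0.00833333° lon, +1·0.00416667° lat → SW at lon 38.3583°, lat -53.2458°.
Cell spans 0.00833333° lon × 0.00416667° lat.
south -53.24583, north -53.24167.

-53.24583, -53.24167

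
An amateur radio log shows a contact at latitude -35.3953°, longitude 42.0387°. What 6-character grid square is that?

Offset from 180°W / 90°S: lon 222.0387°, lat 54.6047°.
Field: 222.0387/20 → 11 → L, 54.6047/10 → 5 → F; chars LF.
Square: 2.0387/2 → 1, 4.6047/1 → 4; chars 14.
Subsquare: 0.0387/0.0833333 → 0 → a, 0.6047/0.0416667 → 14 → o; chars ao.

LF14ao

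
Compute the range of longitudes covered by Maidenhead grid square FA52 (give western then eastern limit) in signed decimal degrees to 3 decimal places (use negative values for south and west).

Field F=5, A=0: +5·20° lon, +0·10° lat → SW at lon -80°, lat -90°.
Square 5, 2: +5·2° lon, +2·1° lat → SW at lon -70°, lat -88°.
Cell spans 2° lon × 1° lat.
west -70.000, east -68.000.

-70.000, -68.000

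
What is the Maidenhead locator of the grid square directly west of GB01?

FB91

Longitude square 0; −1 → -1, wraps to 9, carry into field.
Longitude field G = 6; −1 → 5 = F.
The latitude characters are unchanged.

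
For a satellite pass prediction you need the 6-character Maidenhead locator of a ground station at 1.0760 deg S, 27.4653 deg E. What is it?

KI38rw

Add 180° to longitude and 90° to latitude: 207.4653, 88.9240.
Field: 207.4653/20 → 10 → K, 88.9240/10 → 8 → I; chars KI.
Square: 7.4653/2 → 3, 8.9240/1 → 8; chars 38.
Subsquare: 1.4653/0.0833333 → 17 → r, 0.9240/0.0416667 → 22 → w; chars rw.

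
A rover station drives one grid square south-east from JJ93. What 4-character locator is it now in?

Longitude square 9; +1 → 10, wraps to 0, carry into field.
Longitude field J = 9; +1 → 10 = K.
Latitude square 3; −1 → 2.

KJ02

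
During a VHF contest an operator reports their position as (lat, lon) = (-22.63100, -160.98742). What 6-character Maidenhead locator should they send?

Shift to the Maidenhead origin (180°W, 90°S): lon 19.0126, lat 67.3690.
Field: lon ⌊19.0126/20⌋ = 0 → A; lat ⌊67.3690/10⌋ = 6 → G.
Square: lon ⌊19.0126/2⌋ = 9; lat ⌊7.3690/1⌋ = 7.
Subsquare: lon ⌊1.0126/0.0833333⌋ = 12 → m; lat ⌊0.3690/0.0416667⌋ = 8 → i.

AG97mi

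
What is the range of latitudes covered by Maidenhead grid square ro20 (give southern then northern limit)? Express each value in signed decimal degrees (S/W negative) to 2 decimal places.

Field R=17, O=14: +17·20° lon, +14·10° lat → SW at lon 160°, lat 50°.
Square 2, 0: +2·2° lon, +0·1° lat → SW at lon 164°, lat 50°.
Cell spans 2° lon × 1° lat.
south 50.00, north 51.00.

50.00, 51.00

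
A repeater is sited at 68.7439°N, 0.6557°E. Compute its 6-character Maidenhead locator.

JP08hr

Add 180° to longitude and 90° to latitude: 180.6557, 158.7439.
Field: 180.6557/20 → 9 → J, 158.7439/10 → 15 → P; chars JP.
Square: 0.6557/2 → 0, 8.7439/1 → 8; chars 08.
Subsquare: 0.6557/0.0833333 → 7 → h, 0.7439/0.0416667 → 17 → r; chars hr.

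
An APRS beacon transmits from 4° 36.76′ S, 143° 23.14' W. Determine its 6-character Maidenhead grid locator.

BI85hj

Add 180° to longitude and 90° to latitude: 36.6143, 85.3873.
Field: 36.6143/20 → 1 → B, 85.3873/10 → 8 → I; chars BI.
Square: 16.6143/2 → 8, 5.3873/1 → 5; chars 85.
Subsquare: 0.6143/0.0833333 → 7 → h, 0.3873/0.0416667 → 9 → j; chars hj.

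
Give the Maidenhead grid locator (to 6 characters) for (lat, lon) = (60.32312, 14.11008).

JP70bh

Shift to the Maidenhead origin (180°W, 90°S): lon 194.1101, lat 150.3231.
Field: lon ⌊194.1101/20⌋ = 9 → J; lat ⌊150.3231/10⌋ = 15 → P.
Square: lon ⌊14.1101/2⌋ = 7; lat ⌊0.3231/1⌋ = 0.
Subsquare: lon ⌊0.1101/0.0833333⌋ = 1 → b; lat ⌊0.3231/0.0416667⌋ = 7 → h.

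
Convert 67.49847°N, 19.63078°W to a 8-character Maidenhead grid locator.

Offset from 180°W / 90°S: lon 160.36922°, lat 157.49847°.
Field: lon ⌊160.36922/20⌋ = 8 → I; lat ⌊157.49847/10⌋ = 15 → P.
Square: lon ⌊0.36922/2⌋ = 0; lat ⌊7.49847/1⌋ = 7.
Subsquare: lon ⌊0.36922/0.0833333⌋ = 4 → e; lat ⌊0.49847/0.0416667⌋ = 11 → l.
Extended square: lon ⌊0.03589/0.00833333⌋ = 4; lat ⌊0.04014/0.00416667⌋ = 9.

IP07el49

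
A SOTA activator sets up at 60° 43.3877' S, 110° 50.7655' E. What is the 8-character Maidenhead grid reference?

Offset from 180°W / 90°S: lon 290.84609°, lat 29.27687°.
Field: 290.84609/20 → 14 → O, 29.27687/10 → 2 → C; chars OC.
Square: 10.84609/2 → 5, 9.27687/1 → 9; chars 59.
Subsquare: 0.84609/0.0833333 → 10 → k, 0.27687/0.0416667 → 6 → g; chars kg.
Extended square: 0.01276/0.00833333 → 1, 0.02687/0.00416667 → 6; chars 16.

OC59kg16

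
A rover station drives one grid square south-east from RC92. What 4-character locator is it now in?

Longitude square 9; +1 → 10, wraps to 0, carry into field.
Longitude field R = 17; +1 → 18, wraps to 0 = A, wrapping around the antimeridian.
Latitude square 2; −1 → 1.

AC01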